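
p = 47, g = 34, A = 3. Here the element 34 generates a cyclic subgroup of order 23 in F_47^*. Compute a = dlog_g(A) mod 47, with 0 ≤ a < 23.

6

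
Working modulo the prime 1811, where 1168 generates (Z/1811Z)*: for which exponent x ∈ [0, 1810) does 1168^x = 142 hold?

Baby-step giant-step with m = ceil(sqrt(1810)) = 43.
Baby table (1168^j mod 1811 for j=0..42):
  0:1  1:1168  2:541  3:1660  4:1110  5:1615  6:1069  7:813
  8:620  9:1571  10:385  11:552  12:20  13:1628  14:1765  15:602
  16:468  17:1513  18:1459  19:1772  20:1534  21:633  22:456  23:174
  24:400  25:1773  26:891  27:1174  28:305  29:1284  30:204  31:1031
  32:1704  33:1794  34:65  35:1669  36:756  37:1051  38:1521  39:1748
  40:667  41:326  42:458
Giant step factor: 1168^(-43) ≡ 57 (mod 1811).
Scan 142·57^i mod 1811 for i = 0, 1, …:
  i=0: 142   i=1: 850   i=2: 1364   i=3: 1686
  i=4: 119   i=5: 1350   i=6: 888   i=7: 1719
  i=8: 189   i=9: 1718     …   i=20: 1194
  i=21: 1051
Match at i=21, j=37: x = 21·43 + 37 = 940.

940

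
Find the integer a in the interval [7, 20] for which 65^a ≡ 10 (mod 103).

Compute 65^7 mod 103 = 5, then multiply by 65 repeatedly:
  65^7=5  65^8=16  65^9=10
Found 10 at exponent 9.

9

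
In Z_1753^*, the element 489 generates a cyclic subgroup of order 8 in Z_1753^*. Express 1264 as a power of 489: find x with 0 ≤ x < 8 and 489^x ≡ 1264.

Successive powers of 489 modulo 1753:
  489^0=1  489^1=489  489^2=713  489^3=1563  489^4=1752  489^5=1264
So 489^5 ≡ 1264 (mod 1753), giving x = 5.

5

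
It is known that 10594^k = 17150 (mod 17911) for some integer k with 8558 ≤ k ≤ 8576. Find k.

8564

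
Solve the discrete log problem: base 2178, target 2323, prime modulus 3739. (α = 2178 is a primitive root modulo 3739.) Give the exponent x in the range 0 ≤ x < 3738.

Baby-step giant-step with m = ceil(sqrt(3738)) = 62.
Baby table (2178^j mod 3739 for j=0..61):
  0:1  1:2178  2:2632  3:609  4:2796  5:2596  6:720  7:1519
  8:3106  9:1017  10:1538  11:3359  12:2418  13:1892  14:398  15:3135
  16:616  17:3086  18:2325  19:1244  20:2396  21:2583  22:2318  23:954
  24:2667  25:2059  26:1441  27:1477  28:1366  29:2643  30:2133  31:1836
  32:1817  33:1564  34:163  35:3548  36:2770  37:2053  38:3329  39:641
  40:1451  41:823  42:1513  43:1255  44:181  45:1623  46:1539  47:1798
  48:1311  49:2501  50:3194  51:1992  52:1336  53:866  54:1692  55:2261
  56:195  57:2203  58:997  59:2846  60:3065  61:1455
Giant step factor: 2178^(-62) ≡ 3061 (mod 3739).
Scan 2323·3061^i mod 3739 for i = 0, 1, …:
  i=0: 2323   i=1: 2864   i=2: 2488   i=3: 3164
  i=4: 994   i=5: 2827   i=6: 1401   i=7: 3567
  i=8: 707   i=9: 2985     …   i=49: 2308
  i=50: 1817
Match at i=50, j=32: x = 50·62 + 32 = 3132.

3132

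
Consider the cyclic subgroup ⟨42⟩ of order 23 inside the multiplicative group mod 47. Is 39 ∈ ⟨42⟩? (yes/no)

⟨42⟩ has order 23; its elements mod 47 are {1, 2, 3, 4, 6, 7, 8, 9, 12, 14, 16, 17, 18, 21, 24, 25, 27, 28, 32, 34, 36, 37, 42}.
39 is not in this set.

no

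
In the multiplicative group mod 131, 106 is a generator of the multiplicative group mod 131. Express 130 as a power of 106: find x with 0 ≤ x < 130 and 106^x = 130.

Baby-step giant-step with m = ceil(sqrt(130)) = 12.
Baby table (106^j mod 131 for j=0..11):
  0:1  1:106  2:101  3:95  4:114  5:32  6:117  7:88
  8:27  9:111  10:107  11:76
Giant step factor: 106^(-12) ≡ 129 (mod 131).
Scan 130·129^i mod 131 for i = 0, 1, …:
  i=0: 130   i=1: 2   i=2: 127   i=3: 8
  i=4: 115   i=5: 32
Match at i=5, j=5: x = 5·12 + 5 = 65.

65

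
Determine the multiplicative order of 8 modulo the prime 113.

28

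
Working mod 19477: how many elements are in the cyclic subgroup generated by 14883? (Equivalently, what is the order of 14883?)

9738

The order of 14883 must divide p − 1 = 19476 = 2^2 · 3^2 · 541.
Divisors: 1, 2, 3, 4, 6, 9, 12, 18, 36, 541, 1082, 1623, 2164, 3246, 4869, 6492, 9738, 19476.
Check each in increasing order: 14883^1 ≡ 14883;  14883^2 ≡ 11245;  14883^3 ≡ 12951;  14883^4 ≡ 5341;  14883^6 ≡ 11954;  14883^9 ≡ 13058;  14883^12 ≡ 14844;  14883^18 ≡ 9706;  14883^36 ≡ 15664;  14883^541 ≡ 18849;  14883^1082 ≡ 4844;  14883^1623 ≡ 15857;  14883^2164 ≡ 14028;  14883^3246 ≡ 15856;  14883^4869 ≡ 19476;  14883^6492 ≡ 3620;  14883^9738 ≡ 1.
Smallest exponent giving 1 is 9738.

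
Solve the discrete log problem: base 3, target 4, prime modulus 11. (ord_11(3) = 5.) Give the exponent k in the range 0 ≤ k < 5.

4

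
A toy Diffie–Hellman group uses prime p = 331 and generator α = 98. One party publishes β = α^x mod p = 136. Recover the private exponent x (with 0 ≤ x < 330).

199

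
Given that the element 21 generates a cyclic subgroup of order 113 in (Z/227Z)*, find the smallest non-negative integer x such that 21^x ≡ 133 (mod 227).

22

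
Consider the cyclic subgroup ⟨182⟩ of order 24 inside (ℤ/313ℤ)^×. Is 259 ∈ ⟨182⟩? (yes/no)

259 ∈ ⟨182⟩ iff 259^24 ≡ 1 (mod 313), since |⟨182⟩| = 24.
259^24 mod 313 = 1.
Since 1 = 1, 259 lies in the subgroup.

yes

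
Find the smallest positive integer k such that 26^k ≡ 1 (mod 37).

The order of 26 must divide p − 1 = 36 = 2^2 · 3^2.
Divisors: 1, 2, 3, 4, 6, 9, 12, 18, 36.
Check each in increasing order: 26^1 ≡ 26;  26^2 ≡ 10;  26^3 ≡ 1.
Smallest exponent giving 1 is 3.

3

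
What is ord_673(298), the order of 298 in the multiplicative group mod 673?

The order of 298 must divide p − 1 = 672 = 2^5 · 3 · 7.
Divisors: 1, 2, 3, 4, 6, 7, 8, 12, 14, 16, 21, 24, 28, 32, 42, 48, 56, 84, 96, 112, 168, 224, 336, 672.
Check each in increasing order: 298^1 ≡ 298;  298^2 ≡ 641;  298^3 ≡ 559;  298^4 ≡ 351;  298^6 ≡ 209;  298^7 ≡ 366;  298^8 ≡ 42;  298^12 ≡ 609;  298^14 ≡ 29;  298^16 ≡ 418;  298^21 ≡ 519;  298^24 ≡ 58;  298^28 ≡ 168;  298^32 ≡ 417;  298^42 ≡ 161;  298^48 ≡ 672;  298^56 ≡ 631;  298^84 ≡ 347;  298^96 ≡ 1.
Smallest exponent giving 1 is 96.

96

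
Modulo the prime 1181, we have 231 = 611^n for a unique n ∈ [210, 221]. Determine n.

218

Compute 611^210 mod 1181 = 628, then multiply by 611 repeatedly:
  611^210=628  611^211=1064  611^212=554  611^213=728  611^214=752
  611^215=63  611^216=701  611^217=789  611^218=231
Found 231 at exponent 218.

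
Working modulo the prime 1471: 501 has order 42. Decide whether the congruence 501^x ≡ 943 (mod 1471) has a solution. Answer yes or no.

943 ∈ ⟨501⟩ iff 943^42 ≡ 1 (mod 1471), since |⟨501⟩| = 42.
943^42 mod 1471 = 1.
Since 1 = 1, 943 lies in the subgroup.

yes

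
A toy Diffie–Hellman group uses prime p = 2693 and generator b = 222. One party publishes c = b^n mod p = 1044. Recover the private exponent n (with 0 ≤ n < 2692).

Baby-step giant-step with m = ceil(sqrt(2692)) = 52.
Baby table (222^j mod 2693 for j=0..51):
  0:1  1:222  2:810  3:2082  4:1701  5:602  6:1687  7:187
  8:1119  9:662  10:1542  11:313  12:2161  13:388  14:2653  15:1892
  16:2609  17:203  18:1978  19:157  20:2538  21:599  22:1021  23:450
  24:259  25:945  26:2429  27:638  28:1600  29:2417  30:667  31:2652
  32:1670  33:1799  34:814  35:277  36:2248  37:851  38:412  39:2595
  40:2481  41:1410  42:632  43:268  44:250  45:1640  46:525  47:751
  48:2449  49:2385  50:1642  51:969
Giant step factor: 222^(-52) ≡ 2601 (mod 2693).
Scan 1044·2601^i mod 2693 for i = 0, 1, …:
  i=0: 1044   i=1: 900   i=2: 683   i=3: 1796
  i=4: 1734   i=5: 2052   i=6: 2419   i=7: 971
  i=8: 2230   i=9: 2201     …   i=42: 1525
  i=43: 2429
Match at i=43, j=26: n = 43·52 + 26 = 2262.

2262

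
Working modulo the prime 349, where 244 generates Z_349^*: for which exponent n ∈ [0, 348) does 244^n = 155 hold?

238

Baby-step giant-step with m = ceil(sqrt(348)) = 19.
Baby table (244^j mod 349 for j=0..18):
  0:1  1:244  2:206  3:8  4:207  5:252  6:64  7:260
  8:271  9:163  10:335  11:74  12:257  13:237  14:243  15:311
  16:151  17:199  18:45
Giant step factor: 244^(-19) ≡ 336 (mod 349).
Scan 155·336^i mod 349 for i = 0, 1, …:
  i=0: 155   i=1: 79   i=2: 20   i=3: 89
  i=4: 239   i=5: 34   i=6: 256   i=7: 162
  i=8: 337   i=9: 156   i=10: 66   i=11: 189
  i=12: 335
Match at i=12, j=10: n = 12·19 + 10 = 238.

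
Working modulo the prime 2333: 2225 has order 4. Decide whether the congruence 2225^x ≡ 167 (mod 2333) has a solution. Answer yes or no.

⟨2225⟩ has order 4; its elements mod 2333 are {1, 108, 2225, 2332}.
167 is not in this set.

no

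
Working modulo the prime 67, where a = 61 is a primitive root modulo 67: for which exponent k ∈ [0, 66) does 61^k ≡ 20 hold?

Baby-step giant-step with m = ceil(sqrt(66)) = 9.
Baby table (61^j mod 67 for j=0..8):
  0:1  1:61  2:36  3:52  4:23  5:63  6:24  7:57
  8:60
Giant step factor: 61^(-9) ≡ 8 (mod 67).
Scan 20·8^i mod 67 for i = 0, 1, …:
  i=0: 20   i=1: 26   i=2: 7   i=3: 56
  i=4: 46   i=5: 33   i=6: 63
Match at i=6, j=5: k = 6·9 + 5 = 59.

59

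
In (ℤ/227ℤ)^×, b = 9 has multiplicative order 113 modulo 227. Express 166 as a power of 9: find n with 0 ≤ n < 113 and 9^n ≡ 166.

Baby-step giant-step with m = ceil(sqrt(113)) = 11.
Baby table (9^j mod 227 for j=0..10):
  0:1  1:9  2:81  3:48  4:205  5:29  6:34  7:79
  8:30  9:43  10:160
Giant step factor: 9^(-11) ≡ 195 (mod 227).
Scan 166·195^i mod 227 for i = 0, 1, …:
  i=0: 166   i=1: 136   i=2: 188   i=3: 113
  i=4: 16   i=5: 169   i=6: 40   i=7: 82
  i=8: 100   i=9: 205
Match at i=9, j=4: n = 9·11 + 4 = 103.

103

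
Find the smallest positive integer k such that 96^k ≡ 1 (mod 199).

The order of 96 must divide p − 1 = 198 = 2 · 3^2 · 11.
Divisors: 1, 2, 3, 6, 9, 11, 18, 22, 33, 66, 99, 198.
Check each in increasing order: 96^1 ≡ 96;  96^2 ≡ 62;  96^3 ≡ 181;  96^6 ≡ 125;  96^9 ≡ 138;  96^11 ≡ 198;  96^18 ≡ 139;  96^22 ≡ 1.
Smallest exponent giving 1 is 22.

22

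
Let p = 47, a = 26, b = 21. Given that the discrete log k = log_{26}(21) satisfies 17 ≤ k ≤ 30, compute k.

24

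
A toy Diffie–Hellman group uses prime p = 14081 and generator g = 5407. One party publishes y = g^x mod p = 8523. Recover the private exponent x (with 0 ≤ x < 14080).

Baby-step giant-step with m = ceil(sqrt(14080)) = 119.
Baby table (5407^j mod 14081 for j=0..118):
  0:1  1:5407  2:3493  3:4030  4:6903  5:9871  6:5507  7:9115
  8:1305  9:1554  10:10202  11:6937  12:10656  13:11621  14:5325  15:10711
  16:13305  17:306  18:7065  19:12783  20:8133  21:168  22:7192  23:9503
  24:1152  25:5062  26:10851  27:9911  28:10572  29:8025  30:7614  31:10135
  32:10774  33:1921  34:9150  35:7497  36:11161  37:10442  38:9165  39:4116
  40:7232  41:487  42:62  43:11371  44:5351  45:10483  46:5556  47:6519
  48:3490  49:1890  50:10505  51:11862  52:12960  53:7664  54:12946  55:2371
  56:6287  57:2275  58:8212  59:4891  60:1519  61:4010  62:11411  63:10416
  64:9393  65:11865  66:1019  67:4062  68:10955  69:8999  70:7738  71:4715
  72:7395  73:8806  74:6181  75:6454  76:4060  77:141  78:2013  79:13759
  80:4990  81:1734  82:11873  83:2032  84:3844  85:952  86:7899  87:2220
  88:6528  89:9910  90:5165  91:4532  92:3584  93:3232  94:903  95:10495
  96:35  97:6192  98:9607  99:240  100:2228  101:7541  102:9692  103:9243
  104:3432  105:12147  106:5045  107:3418  108:6854  109:12467  110:3322  111:8779
  112:1002  113:10710  114:7898  115:10894  116:3035  117:5880  118:12343
Giant step factor: 5407^(-119) ≡ 2582 (mod 14081).
Scan 8523·2582^i mod 14081 for i = 0, 1, …:
  i=0: 8523   i=1: 11864   i=2: 6673   i=3: 8623
  i=4: 2525   i=5: 47   i=6: 8706   i=7: 5616
  i=8: 11163   i=9: 13140     …   i=54: 5505
  i=55: 6181
Match at i=55, j=74: x = 55·119 + 74 = 6619.

6619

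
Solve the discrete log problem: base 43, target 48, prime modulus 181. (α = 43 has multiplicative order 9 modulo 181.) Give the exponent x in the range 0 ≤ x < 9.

Successive powers of 43 modulo 181:
  43^0=1  43^1=43  43^2=39  43^3=48
So 43^3 ≡ 48 (mod 181), giving x = 3.

3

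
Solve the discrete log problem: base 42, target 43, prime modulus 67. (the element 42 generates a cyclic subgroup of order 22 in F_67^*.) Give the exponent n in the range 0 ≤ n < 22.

19

Successive powers of 42 modulo 67:
  42^0=1  42^1=42  42^2=22  42^3=53  42^4=15  42^5=27
  42^6=62  42^7=58  42^8=24  42^9=3  42^10=59  42^11=66
  42^12=25  42^13=45  42^14=14  42^15=52  42^16=40  42^17=5
  42^18=9  42^19=43
So 42^19 ≡ 43 (mod 67), giving n = 19.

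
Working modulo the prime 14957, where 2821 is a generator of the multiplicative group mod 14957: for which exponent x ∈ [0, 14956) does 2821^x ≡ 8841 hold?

Baby-step giant-step with m = ceil(sqrt(14956)) = 123.
Baby table (2821^j mod 14957 for j=0..122):
  0:1  1:2821  2:917  3:14253  4:3297  5:12540  6:2035  7:12204
  8:11427  9:3232  10:8659  11:2258  12:13093  13:6520  14:10767  15:10997
  16:1719  17:3231  18:5838  19:1341  20:13797  21:3223  22:13184  23:8962
  24:4472  25:6761  26:2606  27:7639  28:11539  29:5087  30:6664  31:13152
  32:8432  33:5042  34:14332  35:1801  36:10198  37:6247  38:3441  39:14925
  40:14427  41:570  42:7571  43:14152  44:2559  45:9665  46:13311  47:8261
  48:1275  49:7095  50:2529  51:14777  52:758  53:14424  54:7064  55:4820
  56:1307  57:7625  58:1959  59:7206  60:1563  61:11865  62:12356  63:6466
  64:8003  65:6350  66:9821  67:4677  68:1743  69:11107  70:12889  71:14359
  72:3183  73:5043  74:2196  75:2718  76:9494  77:9544  78:1024  79:2003
  80:11674  81:11997  82:10803  83:7854  84:4817  85:7801  86:4874  87:4071
  88:12272  89:8814  90:5760  91:5658  92:2099  93:13264  94:10287  95:3047
  96:10269  97:12097  98:8720  99:9812  100:9202  101:8447  102:2486  103:13130
  104:6198  105:14782  106:14863  107:4052  108:3544  109:6348  110:4179  111:2843
  112:3151  113:4513  114:2766  115:10289  116:8689  117:12103  118:10689  119:357
  120:4978  121:13272  122:2941
Giant step factor: 2821^(-123) ≡ 7642 (mod 14957).
Scan 8841·7642^i mod 14957 for i = 0, 1, …:
  i=0: 8841   i=1: 2153   i=2: 526   i=3: 11216
  i=4: 9062   i=5: 894   i=6: 11556   i=7: 4824
  i=8: 10960   i=9: 12077     …   i=105: 12220
  i=106: 8689
Match at i=106, j=116: x = 106·123 + 116 = 13154.

13154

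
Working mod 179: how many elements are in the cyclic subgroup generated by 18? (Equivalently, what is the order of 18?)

178

The order of 18 must divide p − 1 = 178 = 2 · 89.
Divisors: 1, 2, 89, 178.
Check each in increasing order: 18^1 ≡ 18;  18^2 ≡ 145;  18^89 ≡ 178;  18^178 ≡ 1.
Smallest exponent giving 1 is 178.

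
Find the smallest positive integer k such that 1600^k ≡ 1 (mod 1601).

2

The order of 1600 must divide p − 1 = 1600 = 2^6 · 5^2.
Divisors: 1, 2, 4, 5, 8, 10, 16, 20, 25, 32, 40, 50, 64, 80, 100, 160, 200, 320, 400, 800, 1600.
Check each in increasing order: 1600^1 ≡ 1600;  1600^2 ≡ 1.
Smallest exponent giving 1 is 2.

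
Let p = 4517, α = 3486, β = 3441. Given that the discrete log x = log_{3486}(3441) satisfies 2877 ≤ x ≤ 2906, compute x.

2884

Compute 3486^2877 mod 4517 = 1306, then multiply by 3486 repeatedly:
  3486^2877=1306  3486^2878=4097  3486^2879=3905  3486^2880=3109  3486^2881=1691
  3486^2882=141  3486^2883=3690  3486^2884=3441
Found 3441 at exponent 2884.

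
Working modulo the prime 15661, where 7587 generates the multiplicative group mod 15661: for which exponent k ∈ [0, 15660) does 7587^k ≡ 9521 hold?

8940

Baby-step giant-step with m = ceil(sqrt(15660)) = 126.
Baby table (7587^j mod 15661 for j=0..125):
  0:1  1:7587  2:8394  3:7652  4:397  5:5127  6:12286  7:15271
  8:999  9:15150  10:6971  11:1780  12:5078  13:726  14:11151  15:1915
  16:11358  17:6324  18:10545  19:8527  20:14419  21:4868  22:4878  23:2443
  24:8078  25:6293  26:10263  27:14550  28:12122  29:8222  30:2551  31:13102
  32:4507  33:6646  34:10443  35:2042  36:3925  37:7414  38:11367  39:11963
  40:7786  41:14751  42:2331  43:4028  44:5825  45:14594  46:1408  47:1694
  48:10358  49:14909  50:10841  51:14756  52:8944  53:14676  54:12763  55:918
  56:11382  57:480  58:8408  59:4243  60:8286  61:2628  62:2183  63:8744
  64:732  65:9690  66:5296  67:10287  68:8706  69:9985  70:3938  71:12079
  72:10862  73:1812  74:12947  75:3097  76:5439  77:14619  78:3151  79:7951
  80:13726  81:9173  82:13728  83:8686  84:14855  85:8329  86:15649  87:2922
  88:8899  89:2142  90:10897  91:1120  92:9178  93:4680  94:3673  95:6132
  96:10314  97:9962  98:1708  99:6949  100:7137  101:8342  102:4653  103:2417
  104:14409  105:7303  106:14904  107:4228  108:4108  109:2006  110:12691  111:2789
  112:2132  113:13332  114:11146  115:10963  116:710  117:15047  118:8560  119:14214
  120:15633  121:6818  122:15544  123:4998  124:4545  125:13054
Giant step factor: 7587^(-126) ≡ 3490 (mod 15661).
Scan 9521·3490^i mod 15661 for i = 0, 1, …:
  i=0: 9521   i=1: 11309   i=2: 2690   i=3: 7161
  i=4: 12595   i=5: 11784   i=6: 374   i=7: 5397
  i=8: 11008   i=9: 1487     …   i=69: 709
  i=70: 15633
Match at i=70, j=120: k = 70·126 + 120 = 8940.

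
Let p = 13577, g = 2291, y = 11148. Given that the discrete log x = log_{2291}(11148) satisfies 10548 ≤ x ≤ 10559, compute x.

10554

Compute 2291^10548 mod 13577 = 9629, then multiply by 2291 repeatedly:
  2291^10548=9629  2291^10549=10991  2291^10550=8623  2291^10551=758  2291^10552=12299
  2291^10553=4734  2291^10554=11148
Found 11148 at exponent 10554.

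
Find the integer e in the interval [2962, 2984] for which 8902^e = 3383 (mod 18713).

2974

Compute 8902^2962 mod 18713 = 18415, then multiply by 8902 repeatedly:
  8902^2962=18415  8902^2963=4450  8902^2964=17192  8902^2965=8270  8902^2966=2598
  8902^2967=16841  8902^2968=8739  8902^2969=4637  8902^2970=16409  8902^2971=17953
  8902^2972=8586  8902^2973=8680  8902^2974=3383
Found 3383 at exponent 2974.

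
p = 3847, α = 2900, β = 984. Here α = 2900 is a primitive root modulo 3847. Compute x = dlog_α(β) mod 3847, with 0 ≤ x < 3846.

2890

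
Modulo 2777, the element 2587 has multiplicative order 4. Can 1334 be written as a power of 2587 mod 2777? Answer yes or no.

no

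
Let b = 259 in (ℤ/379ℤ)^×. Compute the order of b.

The order of 259 must divide p − 1 = 378 = 2 · 3^3 · 7.
Divisors: 1, 2, 3, 6, 7, 9, 14, 18, 21, 27, 42, 54, 63, 126, 189, 378.
Check each in increasing order: 259^1 ≡ 259;  259^2 ≡ 377;  259^3 ≡ 240;  259^6 ≡ 371;  259^7 ≡ 202;  259^9 ≡ 354;  259^14 ≡ 251;  259^18 ≡ 246;  259^21 ≡ 295;  259^27 ≡ 293;  259^42 ≡ 234;  259^54 ≡ 195;  259^63 ≡ 52;  259^126 ≡ 51;  259^189 ≡ 378;  259^378 ≡ 1.
Smallest exponent giving 1 is 378.

378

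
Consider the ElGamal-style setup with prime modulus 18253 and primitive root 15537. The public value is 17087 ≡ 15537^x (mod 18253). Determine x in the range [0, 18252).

2850

Baby-step giant-step with m = ceil(sqrt(18252)) = 136.
Baby table (15537^j mod 18253 for j=0..135):
  0:1  1:15537  2:2444  3:6188  4:4405  5:9988  6:14803  7:6411
  8:1086  9:7410  10:7499  11:3064  12:1544  13:4686  14:13418  15:7953
  16:11204  17:15940  18:3076  19:5458  20:15761  21:14662  22:6054  23:3289
  24:11046  25:6996  26:237  27:13416  28:13385  29:6316  30:3564  31:12519
  32:3735  33:4408  34:1840  35:3882  36:6722  37:14301  38:868  39:15402
  40:4044  41:4802  42:8663  43:17662  44:17145  45:15836  46:11745  47:6824
  48:11064  49:12867  50:7723  51:15282  52:1410  53:3570  54:14476  55:146
  56:5030  57:10017  58:9051  59:4275  60:16261  61:7384  62:5103  63:12532
  64:4933  65:17927  66:9272  67:6388  68:8795  69:5957  70:11199  71:11267
  72:9109  73:11024  74:11989  75:1228  76:5051  77:7740  78:5616  79:6452
  80:17501  81:16349  82:5665  83:1139  84:9486  85:9260  86:2474  87:15973
  88:4713  89:13098  90:929  91:14003  92:7104  93:17210  94:3573  95:6328
  96:7478  97:5341  98:4979  99:2509  100:12178  101:17241  102:10642  103:9080
  104:16776  105:14125  106:4306  107:5077  108:10136  109:14401  110:3063  111:4260
  112:2242  113:7230  114:3548  115:1216  116:1137  117:14918  118:4372  119:8351
  120:7163  121:2990  122:1745  123:6360  124:11831  125:10537  126:2212  127:15698
  128:3240  129:16359  130:15011  131:7326  132:16607  133:16804  134:11089  135:17979
Giant step factor: 15537^(-136) ≡ 5621 (mod 18253).
Scan 17087·5621^i mod 18253 for i = 0, 1, …:
  i=0: 17087   i=1: 16994   i=2: 5325   i=3: 15158
  i=4: 16367   i=5: 3787   i=6: 3729   i=7: 6265
  i=8: 5528   i=9: 6282     …   i=19: 506
  i=20: 15011
Match at i=20, j=130: x = 20·136 + 130 = 2850.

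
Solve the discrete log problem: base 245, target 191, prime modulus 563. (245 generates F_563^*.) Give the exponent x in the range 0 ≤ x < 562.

Baby-step giant-step with m = ceil(sqrt(562)) = 24.
Baby table (245^j mod 563 for j=0..23):
  0:1  1:245  2:347  3:2  4:490  5:131  6:4  7:417
  8:262  9:8  10:271  11:524  12:16  13:542  14:485  15:32
  16:521  17:407  18:64  19:479  20:251  21:128  22:395  23:502
Giant step factor: 245^(-24) ≡ 11 (mod 563).
Scan 191·11^i mod 563 for i = 0, 1, …:
  i=0: 191   i=1: 412   i=2: 28   i=3: 308
  i=4: 10   i=5: 110   i=6: 84   i=7: 361
  i=8: 30   i=9: 330     …   i=17: 155
  i=18: 16
Match at i=18, j=12: x = 18·24 + 12 = 444.

444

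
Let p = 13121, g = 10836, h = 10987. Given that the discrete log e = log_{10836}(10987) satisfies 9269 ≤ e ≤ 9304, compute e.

9269

Compute 10836^9269 mod 13121 = 10987, then multiply by 10836 repeatedly:
  10836^9269=10987
Found 10987 at exponent 9269.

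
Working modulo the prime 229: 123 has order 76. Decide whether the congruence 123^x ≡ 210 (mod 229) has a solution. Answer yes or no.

no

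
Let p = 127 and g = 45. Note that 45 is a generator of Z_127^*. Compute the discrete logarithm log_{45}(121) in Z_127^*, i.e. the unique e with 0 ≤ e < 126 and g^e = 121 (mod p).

44

Baby-step giant-step with m = ceil(sqrt(126)) = 12.
Baby table (45^j mod 127 for j=0..11):
  0:1  1:45  2:120  3:66  4:49  5:46  6:38  7:59
  8:115  9:95  10:84  11:97
Giant step factor: 45^(-12) ≡ 100 (mod 127).
Scan 121·100^i mod 127 for i = 0, 1, …:
  i=0: 121   i=1: 35   i=2: 71   i=3: 115
Match at i=3, j=8: e = 3·12 + 8 = 44.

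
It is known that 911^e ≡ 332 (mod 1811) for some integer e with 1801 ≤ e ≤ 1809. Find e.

1807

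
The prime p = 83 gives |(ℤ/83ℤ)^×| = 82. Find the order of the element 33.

The order of 33 must divide p − 1 = 82 = 2 · 41.
Divisors: 1, 2, 41, 82.
Check each in increasing order: 33^1 ≡ 33;  33^2 ≡ 10;  33^41 ≡ 1.
Smallest exponent giving 1 is 41.

41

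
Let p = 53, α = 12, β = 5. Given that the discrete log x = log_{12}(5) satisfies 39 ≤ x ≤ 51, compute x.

49

Compute 12^39 mod 53 = 30, then multiply by 12 repeatedly:
  12^39=30  12^40=42  12^41=27  12^42=6  12^43=19
  12^44=16  12^45=33  12^46=25  12^47=35  12^48=49
  12^49=5
Found 5 at exponent 49.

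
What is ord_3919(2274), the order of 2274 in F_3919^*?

The order of 2274 must divide p − 1 = 3918 = 2 · 3 · 653.
Divisors: 1, 2, 3, 6, 653, 1306, 1959, 3918.
Check each in increasing order: 2274^1 ≡ 2274;  2274^2 ≡ 1915;  2274^3 ≡ 701;  2274^6 ≡ 1526;  2274^653 ≡ 2749;  2274^1306 ≡ 1169;  2274^1959 ≡ 1.
Smallest exponent giving 1 is 1959.

1959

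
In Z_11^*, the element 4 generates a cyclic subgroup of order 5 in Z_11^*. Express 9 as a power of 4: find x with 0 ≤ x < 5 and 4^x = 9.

Successive powers of 4 modulo 11:
  4^0=1  4^1=4  4^2=5  4^3=9
So 4^3 ≡ 9 (mod 11), giving x = 3.

3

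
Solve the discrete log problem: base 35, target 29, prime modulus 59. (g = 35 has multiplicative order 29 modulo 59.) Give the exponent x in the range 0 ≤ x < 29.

Successive powers of 35 modulo 59:
  35^0=1  35^1=35  35^2=45  35^3=41  35^4=19  35^5=16
  35^6=29
So 35^6 ≡ 29 (mod 59), giving x = 6.

6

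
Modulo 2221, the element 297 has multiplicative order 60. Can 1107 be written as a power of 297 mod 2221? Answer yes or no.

1107 ∈ ⟨297⟩ iff 1107^60 ≡ 1 (mod 2221), since |⟨297⟩| = 60.
1107^60 mod 2221 = 1.
Since 1 = 1, 1107 lies in the subgroup.

yes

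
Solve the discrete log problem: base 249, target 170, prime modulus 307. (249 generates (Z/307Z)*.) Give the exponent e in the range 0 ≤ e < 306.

Baby-step giant-step with m = ceil(sqrt(306)) = 18.
Baby table (249^j mod 307 for j=0..17):
  0:1  1:249  2:294  3:140  4:169  5:22  6:259  7:21
  8:10  9:34  10:177  11:172  12:155  13:220  14:134  15:210
  16:100  17:33
Giant step factor: 249^(-18) ≡ 81 (mod 307).
Scan 170·81^i mod 307 for i = 0, 1, …:
  i=0: 170   i=1: 262   i=2: 39   i=3: 89
  i=4: 148   i=5: 15   i=6: 294
Match at i=6, j=2: e = 6·18 + 2 = 110.

110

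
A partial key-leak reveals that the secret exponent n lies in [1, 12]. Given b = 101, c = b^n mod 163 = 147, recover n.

7

Compute 101^1 mod 163 = 101, then multiply by 101 repeatedly:
  101^1=101  101^2=95  101^3=141  101^4=60  101^5=29
  101^6=158  101^7=147
Found 147 at exponent 7.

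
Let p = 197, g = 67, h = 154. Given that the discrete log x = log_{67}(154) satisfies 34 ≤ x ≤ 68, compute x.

68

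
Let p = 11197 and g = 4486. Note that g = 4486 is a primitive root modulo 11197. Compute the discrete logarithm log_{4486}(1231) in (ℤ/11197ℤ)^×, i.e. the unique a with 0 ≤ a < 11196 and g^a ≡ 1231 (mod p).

8803

Baby-step giant-step with m = ceil(sqrt(11196)) = 106.
Baby table (4486^j mod 11197 for j=0..105):
  0:1  1:4486  2:3187  3:9510  4:1290  5:9288  6:1931  7:7185
  8:6944  9:730  10:5256  11:8731  12:160  13:1152  14:6055  15:10005
  16:4854  17:8076  18:6641  19:7506  20:2537  21:4830  22:1185  23:8532
  24:3206  25:5168  26:5858  27:10826  28:4047  29:4505  30:10042  31:2881
  32:2828  33:207  34:10448  35:10283  36:9095  37:9499  38:7929  39:7822
  40:9291  41:4192  42:5549  43:1883  44:4600  45:10726  46:3327  47:10518
  48:10787  49:8245  50:3379  51:8653  52:8556  53:10097  54:3277  55:10158
  56:8195  57:3019  58:6061  59:3330  60:1582  61:9151  62:3184  63:7249
  64:2926  65:3152  66:9258  67:1715  68:1151  69:1569  70:6818  71:6541
  72:6786  73:8550  74:5575  75:6549  76:9083  77:455  78:3276  79:5672
  80:5008  81:4706  82:4771  83:5239  84:10848  85:1966  86:7437  87:6519
  88:8867  89:5618  90:9098  91:563  92:6293  93:2761  94:1964  95:9662
  96:145  97:1044  98:3038  99:1719  100:7898  101:3120  102:70  103:504
  104:10347  105:5077
Giant step factor: 4486^(-106) ≡ 6047 (mod 11197).
Scan 1231·6047^i mod 11197 for i = 0, 1, …:
  i=0: 1231   i=1: 9049   i=2: 10761   i=3: 6000
  i=4: 3720   i=5: 67   i=6: 2057   i=7: 10009
  i=8: 4638   i=9: 8698     …   i=82: 6312
  i=83: 9288
Match at i=83, j=5: a = 83·106 + 5 = 8803.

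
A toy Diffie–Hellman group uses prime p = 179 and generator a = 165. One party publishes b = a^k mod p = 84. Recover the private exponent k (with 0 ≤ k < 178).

57

Baby-step giant-step with m = ceil(sqrt(178)) = 14.
Baby table (165^j mod 179 for j=0..13):
  0:1  1:165  2:17  3:120  4:110  5:71  6:80  7:133
  8:107  9:113  10:29  11:131  12:135  13:79
Giant step factor: 165^(-14) ≡ 151 (mod 179).
Scan 84·151^i mod 179 for i = 0, 1, …:
  i=0: 84   i=1: 154   i=2: 163   i=3: 90
  i=4: 165
Match at i=4, j=1: k = 4·14 + 1 = 57.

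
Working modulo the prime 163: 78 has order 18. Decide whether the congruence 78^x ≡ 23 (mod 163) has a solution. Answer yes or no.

yes

⟨78⟩ has order 18; its elements mod 163 are {1, 23, 30, 38, 40, 53, 58, 59, 78, 85, 104, 105, 110, 123, 125, 133, 140, 162}.
23 is in this set.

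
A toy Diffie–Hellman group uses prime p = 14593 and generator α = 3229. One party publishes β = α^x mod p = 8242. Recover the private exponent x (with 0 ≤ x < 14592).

Baby-step giant-step with m = ceil(sqrt(14592)) = 121.
Baby table (3229^j mod 14593 for j=0..120):
  0:1  1:3229  2:7039  3:7630  4:4286  5:5330  6:5423  7:13860
  8:11802  9:6335  10:10922  11:10450  12:4034  13:8830  14:11941  15:2783
  16:11612  17:5731  18:1475  19:5457  20:6902  21:3047  22:3081  23:10716
  24:1961  25:13300  26:13094  27:4605  28:13871  29:3542  30:10799  31:7294
  32:13817  33:4292  34:10111  35:3878  36:1268  37:8332  38:9129  39:14274
  40:6052  41:1881  42:3061  43:4508  44:7111  45:6630  46:339  47:156
  48:7562  49:3609  50:8247  51:11931  52:14272  53:14187  54:2396  55:2394
  56:10529  57:11044  58:10377  59:1805  60:5738  61:9485  62:10951  63:1940
  64:3863  65:11205  66:4898  67:11423  68:8356  69:13660  70:8094  71:14056
  72:2594  73:14237  74:3323  75:4112  76:12611  77:6449  78:14203  79:10281
  80:12867  81:1272  82:6655  83:8099  84:1015  85:8603  86:8608  87:10160
  88:1576  89:10540  90:2784  91:248  92:12770  93:9105  94:9743  95:12232
  96:8470  97:2348  98:7925  99:8296  100:9629  101:8951  102:8639  103:8108
  104:890  105:13582  106:4313  107:4955  108:5767  109:975  110:10780  111:4315
  112:11413  113:5252  114:1642  115:4759  116:382  117:7666  118:3786  119:10653
  120:2836
Giant step factor: 3229^(-121) ≡ 1713 (mod 14593).
Scan 8242·1713^i mod 14593 for i = 0, 1, …:
  i=0: 8242   i=1: 7115   i=2: 2840   i=3: 5451
  i=4: 12636   i=5: 4049   i=6: 4262   i=7: 4306
  i=8: 6713   i=9: 85     …   i=105: 8446
  i=106: 6335
Match at i=106, j=9: x = 106·121 + 9 = 12835.

12835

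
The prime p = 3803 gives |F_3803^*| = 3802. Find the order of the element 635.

1901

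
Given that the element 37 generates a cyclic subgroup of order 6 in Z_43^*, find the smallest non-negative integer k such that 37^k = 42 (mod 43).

Successive powers of 37 modulo 43:
  37^0=1  37^1=37  37^2=36  37^3=42
So 37^3 ≡ 42 (mod 43), giving k = 3.

3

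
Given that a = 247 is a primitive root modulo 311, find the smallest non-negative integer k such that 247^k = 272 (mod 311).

Baby-step giant-step with m = ceil(sqrt(310)) = 18.
Baby table (247^j mod 311 for j=0..17):
  0:1  1:247  2:53  3:29  4:10  5:293  6:219  7:290
  8:100  9:131  10:13  11:101  12:67  13:66  14:130  15:77
  16:48  17:38
Giant step factor: 247^(-18) ≡ 50 (mod 311).
Scan 272·50^i mod 311 for i = 0, 1, …:
  i=0: 272   i=1: 227   i=2: 154   i=3: 236
  i=4: 293
Match at i=4, j=5: k = 4·18 + 5 = 77.

77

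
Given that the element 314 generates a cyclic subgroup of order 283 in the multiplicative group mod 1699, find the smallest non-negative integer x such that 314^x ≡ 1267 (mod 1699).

214

Baby-step giant-step with m = ceil(sqrt(283)) = 17.
Baby table (314^j mod 1699 for j=0..16):
  0:1  1:314  2:54  3:1665  4:1217  5:1562  6:1156  7:1097
  8:1260  9:1472  10:80  11:1334  12:922  13:678  14:517  15:933
  16:734
Giant step factor: 314^(-17) ≡ 575 (mod 1699).
Scan 1267·575^i mod 1699 for i = 0, 1, …:
  i=0: 1267   i=1: 1353   i=2: 1532   i=3: 818
  i=4: 1426   i=5: 1032   i=6: 449   i=7: 1626
  i=8: 500   i=9: 369   i=10: 1499   i=11: 532
  i=12: 80
Match at i=12, j=10: x = 12·17 + 10 = 214.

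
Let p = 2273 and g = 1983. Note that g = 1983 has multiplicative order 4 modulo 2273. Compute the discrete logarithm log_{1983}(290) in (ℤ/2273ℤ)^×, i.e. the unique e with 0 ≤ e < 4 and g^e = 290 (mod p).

3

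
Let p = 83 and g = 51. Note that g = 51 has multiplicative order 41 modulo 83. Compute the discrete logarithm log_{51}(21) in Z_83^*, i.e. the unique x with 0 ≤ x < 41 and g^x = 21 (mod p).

16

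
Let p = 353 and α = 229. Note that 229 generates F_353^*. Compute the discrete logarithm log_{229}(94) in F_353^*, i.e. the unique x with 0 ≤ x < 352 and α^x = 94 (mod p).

230

Baby-step giant-step with m = ceil(sqrt(352)) = 19.
Baby table (229^j mod 353 for j=0..18):
  0:1  1:229  2:197  3:282  4:332  5:133  6:99  7:79
  8:88  9:31  10:39  11:106  12:270  13:55  14:240  15:245
  16:331  17:257  18:255
Giant step factor: 229^(-19) ≡ 313 (mod 353).
Scan 94·313^i mod 353 for i = 0, 1, …:
  i=0: 94   i=1: 123   i=2: 22   i=3: 179
  i=4: 253   i=5: 117   i=6: 262   i=7: 110
  i=8: 189   i=9: 206   i=10: 232   i=11: 251
  i=12: 197
Match at i=12, j=2: x = 12·19 + 2 = 230.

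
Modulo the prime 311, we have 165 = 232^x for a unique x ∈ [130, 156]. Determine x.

145

Compute 232^130 mod 311 = 24, then multiply by 232 repeatedly:
  232^130=24  232^131=281  232^132=193  232^133=303  232^134=10
  232^135=143  232^136=210  232^137=204  232^138=56  232^139=241
  232^140=243  232^141=85  232^142=127  232^143=230  232^144=179
  232^145=165
Found 165 at exponent 145.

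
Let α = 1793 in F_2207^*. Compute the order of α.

The order of 1793 must divide p − 1 = 2206 = 2 · 1103.
Divisors: 1, 2, 1103, 2206.
Check each in increasing order: 1793^1 ≡ 1793;  1793^2 ≡ 1457;  1793^1103 ≡ 2206;  1793^2206 ≡ 1.
Smallest exponent giving 1 is 2206.

2206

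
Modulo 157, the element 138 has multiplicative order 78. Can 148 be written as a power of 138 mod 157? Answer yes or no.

yes

148 ∈ ⟨138⟩ iff 148^78 ≡ 1 (mod 157), since |⟨138⟩| = 78.
148^78 mod 157 = 1.
Since 1 = 1, 148 lies in the subgroup.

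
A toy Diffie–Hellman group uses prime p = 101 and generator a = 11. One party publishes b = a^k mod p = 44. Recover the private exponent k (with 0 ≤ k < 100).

55

Baby-step giant-step with m = ceil(sqrt(100)) = 10.
Baby table (11^j mod 101 for j=0..9):
  0:1  1:11  2:20  3:18  4:97  5:57  6:21  7:29
  8:16  9:75
Giant step factor: 11^(-10) ≡ 6 (mod 101).
Scan 44·6^i mod 101 for i = 0, 1, …:
  i=0: 44   i=1: 62   i=2: 69   i=3: 10
  i=4: 60   i=5: 57
Match at i=5, j=5: k = 5·10 + 5 = 55.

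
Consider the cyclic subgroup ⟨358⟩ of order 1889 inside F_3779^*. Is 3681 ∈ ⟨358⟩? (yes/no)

3681 ∈ ⟨358⟩ iff 3681^1889 ≡ 1 (mod 3779), since |⟨358⟩| = 1889.
3681^1889 mod 3779 = 1.
Since 1 = 1, 3681 lies in the subgroup.

yes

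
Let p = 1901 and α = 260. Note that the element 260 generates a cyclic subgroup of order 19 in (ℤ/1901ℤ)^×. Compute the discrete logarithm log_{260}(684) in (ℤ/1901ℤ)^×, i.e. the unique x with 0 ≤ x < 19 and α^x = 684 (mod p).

7

Successive powers of 260 modulo 1901:
  260^0=1  260^1=260  260^2=1065  260^3=1255  260^4=1229  260^5=172
  260^6=997  260^7=684
So 260^7 ≡ 684 (mod 1901), giving x = 7.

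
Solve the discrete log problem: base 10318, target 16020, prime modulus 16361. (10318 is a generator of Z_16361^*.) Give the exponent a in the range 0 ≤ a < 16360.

Baby-step giant-step with m = ceil(sqrt(16360)) = 128.
Baby table (10318^j mod 16361 for j=0..127):
  0:1  1:10318  2:97  3:2825  4:9409  5:12249  6:12818  7:10161
  8:16271  9:3957  10:7631  11:7526  12:3962  13:10138  14:8011  15:1726
  16:8100  17:3812  18:372  19:9822  20:3362  21:3796  22:15255  23:8270
  24:7245  25:501  26:15603  27:15875  28:8279  29:1941  30:1374  31:8306
  32:2390  33:3993  34:2776  35:11018  36:7496  37:5281  38:7228  39:5066
  40:13954  41:572  42:11936  43:6401  44:12522  45:15540  46:3920  47:2168
  48:3937  49:13964  50:5586  51:12906  52:1929  53:8446  54:7142  55:1212
  56:5612  57:3037  58:4451  59:91  60:6361  61:8827  62:11660  63:5447
  64:2111  65:4807  66:8435  67:8171  68:145  69:7259  70:14065  71:600
  72:6342  73:9117  74:9817  75:855  76:3311  77:1130  78:10308  79:11444
  80:1855  81:13881  82:16325  83:4855  84:12869  85:12827  86:4857  87:783
  88:13021  89:10507  90:3240  91:4797  92:3421  93:7201  94:4617  95:11335
  96:6102  97:3308  98:2898  99:10017  100:2969  101:6350  102:9856  103:10593
  104:7094  105:13139  106:956  107:14686  108:10927  109:1135  110:12815  111:11929
  112:15980  113:11843  114:12126  115:3501  116:14591  117:12377  118:8281  119:6216
  120:1568  121:13956  122:4847  123:12130  124:12051  125:14979  126:7316  127:13195
Giant step factor: 10318^(-128) ≡ 12832 (mod 16361).
Scan 16020·12832^i mod 16361 for i = 0, 1, …:
  i=0: 16020   i=1: 9036   i=2: 15906   i=3: 2317
  i=4: 3807   i=5: 13839   i=6: 16115   i=7: 1001
  i=8: 1447   i=9: 14530     …   i=89: 13085
  i=90: 10138
Match at i=90, j=13: a = 90·128 + 13 = 11533.

11533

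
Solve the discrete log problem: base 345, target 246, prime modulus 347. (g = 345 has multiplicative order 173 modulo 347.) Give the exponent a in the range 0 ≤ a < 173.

Baby-step giant-step with m = ceil(sqrt(173)) = 14.
Baby table (345^j mod 347 for j=0..13):
  0:1  1:345  2:4  3:339  4:16  5:315  6:64  7:219
  8:256  9:182  10:330  11:34  12:279  13:136
Giant step factor: 345^(-14) ≡ 310 (mod 347).
Scan 246·310^i mod 347 for i = 0, 1, …:
  i=0: 246   i=1: 267   i=2: 184   i=3: 132
  i=4: 321   i=5: 268   i=6: 147   i=7: 113
  i=8: 330
Match at i=8, j=10: a = 8·14 + 10 = 122.

122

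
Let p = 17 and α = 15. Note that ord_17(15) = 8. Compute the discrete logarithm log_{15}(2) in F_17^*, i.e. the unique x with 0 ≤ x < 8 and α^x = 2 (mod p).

5

Successive powers of 15 modulo 17:
  15^0=1  15^1=15  15^2=4  15^3=9  15^4=16  15^5=2
So 15^5 ≡ 2 (mod 17), giving x = 5.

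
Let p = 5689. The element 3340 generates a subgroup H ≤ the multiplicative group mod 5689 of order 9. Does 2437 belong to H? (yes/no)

no

⟨3340⟩ has order 9; its elements mod 5689 are {1, 155, 374, 1080, 1269, 2419, 3269, 3340, 5160}.
2437 is not in this set.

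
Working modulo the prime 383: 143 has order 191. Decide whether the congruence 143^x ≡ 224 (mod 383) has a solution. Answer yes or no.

yes

224 ∈ ⟨143⟩ iff 224^191 ≡ 1 (mod 383), since |⟨143⟩| = 191.
224^191 mod 383 = 1.
Since 1 = 1, 224 lies in the subgroup.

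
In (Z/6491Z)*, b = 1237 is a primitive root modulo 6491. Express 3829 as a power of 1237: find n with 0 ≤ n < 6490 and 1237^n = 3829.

Baby-step giant-step with m = ceil(sqrt(6490)) = 81.
Baby table (1237^j mod 6491 for j=0..80):
  0:1  1:1237  2:4784  3:4507  4:5881  5:4877  6:2710  7:2914
  8:2113  9:4399  10:2105  11:994  12:2779  13:3884  14:1168  15:3814
  16:5452  17:6466  18:1530  19:3729  20:4163  21:2268  22:1404  23:3651
  24:5042  25:5594  26:372  27:5794  28:1114  29:1926  30:265  31:3255
  32:2015  33:11  34:625  35:696  36:4140  37:6272  38:1719  39:3846
  40:6090  41:3770  42:2952  43:3682  44:4443  45:4605  46:3778  47:6357
  48:3008  49:1553  50:6216  51:3848  52:2073  53:356  54:5475  55:2462
  56:1215  57:3534  58:3115  59:4092  60:5315  61:5763  62:1713  63:2915
  64:3350  65:2692  66:121  67:384  68:1165  69:103  70:4082  71:5927
  72:3360  73:2080  74:2524  75:17  76:1556  77:3436  78:5218  79:2612
  80:5017
Giant step factor: 1237^(-81) ≡ 4717 (mod 6491).
Scan 3829·4717^i mod 6491 for i = 0, 1, …:
  i=0: 3829   i=1: 3431   i=2: 1964   i=3: 1531
  i=4: 3735   i=5: 1421   i=6: 4145   i=7: 1073
  i=8: 4852   i=9: 6109     …   i=51: 1133
  i=52: 2268
Match at i=52, j=21: n = 52·81 + 21 = 4233.

4233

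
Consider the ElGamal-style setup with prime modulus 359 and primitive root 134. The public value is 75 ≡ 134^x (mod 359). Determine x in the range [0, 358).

132

Baby-step giant-step with m = ceil(sqrt(358)) = 19.
Baby table (134^j mod 359 for j=0..18):
  0:1  1:134  2:6  3:86  4:36  5:157  6:216  7:224
  8:219  9:267  10:237  11:166  12:345  13:278  14:275  15:232
  16:214  17:315  18:207
Giant step factor: 134^(-19) ≡ 325 (mod 359).
Scan 75·325^i mod 359 for i = 0, 1, …:
  i=0: 75   i=1: 322   i=2: 181   i=3: 308
  i=4: 298   i=5: 279   i=6: 207
Match at i=6, j=18: x = 6·19 + 18 = 132.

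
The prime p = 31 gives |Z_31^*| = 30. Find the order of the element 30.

2

The order of 30 must divide p − 1 = 30 = 2 · 3 · 5.
Divisors: 1, 2, 3, 5, 6, 10, 15, 30.
Check each in increasing order: 30^1 ≡ 30;  30^2 ≡ 1.
Smallest exponent giving 1 is 2.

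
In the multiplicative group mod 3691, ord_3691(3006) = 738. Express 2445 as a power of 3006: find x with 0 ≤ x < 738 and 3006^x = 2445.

407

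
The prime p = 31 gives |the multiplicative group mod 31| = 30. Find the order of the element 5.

The order of 5 must divide p − 1 = 30 = 2 · 3 · 5.
Divisors: 1, 2, 3, 5, 6, 10, 15, 30.
Check each in increasing order: 5^1 ≡ 5;  5^2 ≡ 25;  5^3 ≡ 1.
Smallest exponent giving 1 is 3.

3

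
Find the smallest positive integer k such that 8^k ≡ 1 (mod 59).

The order of 8 must divide p − 1 = 58 = 2 · 29.
Divisors: 1, 2, 29, 58.
Check each in increasing order: 8^1 ≡ 8;  8^2 ≡ 5;  8^29 ≡ 58;  8^58 ≡ 1.
Smallest exponent giving 1 is 58.

58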